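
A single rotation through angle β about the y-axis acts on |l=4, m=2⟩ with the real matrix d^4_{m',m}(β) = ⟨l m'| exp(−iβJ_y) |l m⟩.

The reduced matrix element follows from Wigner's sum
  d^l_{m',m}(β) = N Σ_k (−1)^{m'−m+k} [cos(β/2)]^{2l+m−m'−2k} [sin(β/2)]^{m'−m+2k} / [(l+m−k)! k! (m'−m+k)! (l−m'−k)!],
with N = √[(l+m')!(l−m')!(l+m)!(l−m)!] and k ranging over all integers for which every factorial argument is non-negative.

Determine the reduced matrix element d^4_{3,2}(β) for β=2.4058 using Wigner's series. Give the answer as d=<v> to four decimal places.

d=0.0522

d^4_{3,2}(β=2.4058) via Wigner's sum:
With c≡cos(β/2)=0.359653 and s≡sin(β/2)=0.933086, N=[5040·1·720·2]^{1/2}=2693.993318
k: max(0,(2)−(3))=0 … min(4+(2),4−(3))=1
  k=0: (−1)^1·2693.9933/(720)·0.3597^7·0.9331^1 = -0.002718
  k=1: (−1)^2·2693.9933/(240)·0.3597^5·0.9331^3 = +0.054875
d^4_{3,2}(2.4058) = -0.002718 +0.054875 = +0.052157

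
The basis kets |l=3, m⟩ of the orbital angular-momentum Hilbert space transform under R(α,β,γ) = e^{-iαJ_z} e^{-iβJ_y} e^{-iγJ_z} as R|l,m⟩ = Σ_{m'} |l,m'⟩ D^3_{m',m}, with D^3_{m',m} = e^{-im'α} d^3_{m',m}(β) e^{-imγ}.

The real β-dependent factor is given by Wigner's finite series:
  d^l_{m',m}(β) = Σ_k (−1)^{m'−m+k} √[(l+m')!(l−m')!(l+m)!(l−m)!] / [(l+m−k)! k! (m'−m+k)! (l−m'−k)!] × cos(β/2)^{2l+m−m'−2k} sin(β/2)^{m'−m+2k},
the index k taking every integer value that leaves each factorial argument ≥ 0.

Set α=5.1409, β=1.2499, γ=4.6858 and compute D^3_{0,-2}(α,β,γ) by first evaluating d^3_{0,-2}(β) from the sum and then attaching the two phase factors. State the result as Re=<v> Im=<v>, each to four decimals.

D^3_{0,-2}(5.1409,1.2499,4.6858) = e^{-i·0·5.1409}·d^3_{0,-2}(1.2499)·e^{-i·-2·4.6858}. Compute d first:
c=cos(1.2499/2)=0.810992, s=sin(1.2499/2)=0.585057; N=√[6·6·1·120]=65.726707
The bounds max(0,m−m')=0 and min(l+m,l−m')=1 give 2 terms
  k=0: (−1)^2·65.7267/(12)·0.8110^4·0.5851^2 = +0.811005
  k=1: (−1)^3·65.7267/(12)·0.8110^2·0.5851^4 = -0.422072
d^3_{0,-2}(1.2499) = +0.811005 -0.422072 = +0.388934
D = (+1.000000+0.000000i)·(+0.388934)·(-0.998586+0.053153i) = -0.388384+0.020673i

Re=-0.3884 Im=0.0207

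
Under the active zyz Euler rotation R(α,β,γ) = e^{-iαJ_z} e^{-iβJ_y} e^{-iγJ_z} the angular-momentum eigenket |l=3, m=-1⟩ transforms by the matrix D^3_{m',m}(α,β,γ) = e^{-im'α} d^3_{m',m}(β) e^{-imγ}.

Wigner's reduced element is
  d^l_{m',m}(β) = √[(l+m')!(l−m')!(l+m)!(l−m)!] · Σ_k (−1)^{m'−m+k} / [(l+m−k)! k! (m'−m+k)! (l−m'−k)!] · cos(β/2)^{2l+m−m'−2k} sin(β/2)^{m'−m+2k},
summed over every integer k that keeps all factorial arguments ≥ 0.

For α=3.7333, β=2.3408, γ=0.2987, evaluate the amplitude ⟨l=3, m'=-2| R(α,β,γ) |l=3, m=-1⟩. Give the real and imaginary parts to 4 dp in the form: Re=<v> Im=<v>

Re=-0.0236 Im=-0.2653

Split into d^3_{-2,-1}(β=2.3408) × two z-phases.
With c≡cos(β/2)=0.389783 and s≡sin(β/2)=0.920907, N=[1·120·2·24]^{1/2}=75.894664
Admissible k: 1..2 (factorial args all ≥0)
  k=1: (−1)^0·75.8947/(24)·0.3898^5·0.9209^1 = +0.026202
  k=2: (−1)^1·75.8947/(12)·0.3898^3·0.9209^3 = -0.292514
d^3_{-2,-1}(2.3408) = +0.026202 -0.292514 = -0.266312
Phases: e^{-i·(-2)·3.7333}=+0.377765+0.925901i, e^{-i·(-1)·0.2987}=+0.955720+0.294278i ⇒ D=-0.023586-0.265266i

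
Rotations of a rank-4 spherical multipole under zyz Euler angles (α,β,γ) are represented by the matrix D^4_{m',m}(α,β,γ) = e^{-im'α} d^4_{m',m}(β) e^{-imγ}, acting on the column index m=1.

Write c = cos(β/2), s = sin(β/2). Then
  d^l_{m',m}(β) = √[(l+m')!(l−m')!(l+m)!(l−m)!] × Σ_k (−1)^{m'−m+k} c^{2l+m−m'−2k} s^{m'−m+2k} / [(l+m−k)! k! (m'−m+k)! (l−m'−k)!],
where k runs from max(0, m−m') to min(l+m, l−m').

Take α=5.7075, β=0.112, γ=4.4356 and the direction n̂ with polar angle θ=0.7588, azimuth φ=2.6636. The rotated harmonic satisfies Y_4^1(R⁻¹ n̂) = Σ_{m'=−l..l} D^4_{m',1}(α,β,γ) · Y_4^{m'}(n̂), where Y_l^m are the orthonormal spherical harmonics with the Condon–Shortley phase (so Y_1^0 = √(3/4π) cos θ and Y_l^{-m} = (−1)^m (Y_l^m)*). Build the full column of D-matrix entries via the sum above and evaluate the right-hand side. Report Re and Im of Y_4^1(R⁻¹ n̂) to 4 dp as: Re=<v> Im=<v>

Need the full column D^4_{m',1} for m'=−4..4 at α=5.7075, β=0.112, γ=4.4356.
cos(β/2)=0.998432, sin(β/2)=0.055971
d^4_{-4,1}: single k=5 term ⇒ +0.000004;  D = +0.000004-0.000002i
d^4_{-3,1}: k∈[4..5] ⇒ +0.000129 -0.000000 = +0.000129;  D = +0.000128+0.000015i
d^4_{-2,1}: k∈[3..5] ⇒ +0.002460 -0.000012 +0.000000 = +0.002449;  D = +0.001879+0.001570i
d^4_{-1,1}: k∈[2..5] ⇒ +0.031034 -0.000293 +0.000000 -0.000000 = +0.030742;  D = +0.009052+0.029379i
d^4_{0,1}: k∈[1..4] ⇒ +0.247575 -0.004668 +0.000015 -0.000000 = +0.242921;  D = -0.066383+0.233675i
d^4_{1,1}: k∈[0..3] ⇒ +0.987528 -0.046551 +0.000293 -0.000000 = +0.941270;  D = -0.708692+0.619470i
d^4_{2,1}: k∈[0..2] ⇒ -0.234870 +0.003690 -0.000008 = -0.231187;  D = +0.228840-0.032864i
d^4_{3,1}: k∈[0..1] ⇒ +0.024632 -0.000129 = +0.024503;  D = -0.022241-0.010283i
d^4_{4,1}: single k=0 term ⇒ -0.001302;  D = +0.000694+0.001102i
Y_4^{m'}(θ=0.7588,φ=2.6636) and Σ D·Y over m':
  (+0.0000-0.0000i)·(-0.0332+0.0935i)  (+0.0001+0.0000i)·(-0.0404-0.2931i)  (+0.0019+0.0016i)·(+0.2454+0.3475i)  (+0.0091+0.0294i)·(-0.1439-0.0745i)  (-0.0664+0.2337i)·(-0.3271+0.0000i)  (-0.7087+0.6195i)·(+0.1439-0.0745i)  (+0.2288-0.0329i)·(+0.2454-0.3475i)  (-0.0222-0.0103i)·(+0.0404-0.2931i)  (+0.0007+0.0011i)·(-0.0332-0.0935i)
Y_4^1(R⁻¹ n̂) = +0.007617-0.019952i

Re=0.0076 Im=-0.0200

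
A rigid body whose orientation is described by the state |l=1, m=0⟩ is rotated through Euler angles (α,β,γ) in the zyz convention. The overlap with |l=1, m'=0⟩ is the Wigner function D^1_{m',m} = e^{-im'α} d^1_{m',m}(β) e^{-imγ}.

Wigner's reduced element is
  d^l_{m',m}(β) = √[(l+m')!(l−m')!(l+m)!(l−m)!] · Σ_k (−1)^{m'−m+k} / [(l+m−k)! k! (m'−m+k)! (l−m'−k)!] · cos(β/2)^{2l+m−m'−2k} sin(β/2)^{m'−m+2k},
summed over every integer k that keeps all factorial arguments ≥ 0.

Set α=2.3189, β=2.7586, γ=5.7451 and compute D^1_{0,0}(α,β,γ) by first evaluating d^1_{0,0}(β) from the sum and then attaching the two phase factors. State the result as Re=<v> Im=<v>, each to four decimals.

First d^1_{0,0}(β=2.7586), then the phase factors e^{-i(0)α} and e^{-i(0)γ}:
With c≡cos(β/2)=0.190328 and s≡sin(β/2)=0.981721, N=[1·1·1·1]^{1/2}=1.000000
k: max(0,(0)−(0))=0 … min(1+(0),1−(0))=1
  k=0: (−1)^0·1.0000/(1)·0.1903^2·0.9817^0 = +0.036225
  k=1: (−1)^1·1.0000/(1)·0.1903^0·0.9817^2 = -0.963775
d^1_{0,0}(2.7586) = +0.036225 -0.963775 = -0.927550
Attach z-rotation phases: D = e^{-i(0)(2.3189)}·(-0.927550)·e^{-i(0)(5.7451)} = -0.927550+0.000000i

Re=-0.9276 Im=0.0000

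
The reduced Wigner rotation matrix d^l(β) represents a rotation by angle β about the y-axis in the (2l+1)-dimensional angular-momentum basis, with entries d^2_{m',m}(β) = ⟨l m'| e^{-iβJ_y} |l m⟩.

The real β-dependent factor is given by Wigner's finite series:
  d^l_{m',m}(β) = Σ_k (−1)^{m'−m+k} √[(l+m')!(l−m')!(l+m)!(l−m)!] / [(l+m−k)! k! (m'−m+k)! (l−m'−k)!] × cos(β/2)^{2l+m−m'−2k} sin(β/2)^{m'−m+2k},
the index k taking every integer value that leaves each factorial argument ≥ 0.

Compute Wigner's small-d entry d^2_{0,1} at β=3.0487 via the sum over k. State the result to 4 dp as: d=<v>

d^2_{0,1}(β=3.0487) via Wigner's sum:
With c≡cos(β/2)=0.046430 and s≡sin(β/2)=0.998922, N=[2·2·6·1]^{1/2}=4.898979
Admissible k: 1..2 (factorial args all ≥0)
  k=1: (−1)^0·4.8990/(2)·0.0464^3·0.9989^1 = +0.000245
  k=2: (−1)^1·4.8990/(2)·0.0464^1·0.9989^3 = -0.113361
d^2_{0,1}(3.0487) = +0.000245 -0.113361 = -0.113116

d=-0.1131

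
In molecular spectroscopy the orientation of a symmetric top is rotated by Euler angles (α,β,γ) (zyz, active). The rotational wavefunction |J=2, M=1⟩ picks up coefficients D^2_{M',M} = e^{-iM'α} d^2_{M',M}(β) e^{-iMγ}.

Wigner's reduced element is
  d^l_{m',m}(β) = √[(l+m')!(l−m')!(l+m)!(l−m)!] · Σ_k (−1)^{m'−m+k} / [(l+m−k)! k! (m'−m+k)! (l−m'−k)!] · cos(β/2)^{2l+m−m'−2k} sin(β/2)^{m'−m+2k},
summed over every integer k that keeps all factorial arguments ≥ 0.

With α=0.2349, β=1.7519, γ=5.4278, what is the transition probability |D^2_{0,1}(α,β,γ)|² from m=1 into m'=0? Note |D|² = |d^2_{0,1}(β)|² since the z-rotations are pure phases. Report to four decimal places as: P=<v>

Split into d^2_{0,1}(β=1.7519) × two z-phases.
With c≡cos(β/2)=0.640267 and s≡sin(β/2)=0.768152, N=[2·2·6·1]^{1/2}=4.898979
Admissible k: 1..2 (factorial args all ≥0)
  k=1: (−1)^0·4.8990/(2)·0.6403^3·0.7682^1 = +0.493864
  k=2: (−1)^1·4.8990/(2)·0.6403^1·0.7682^3 = -0.710851
d^2_{0,1}(1.7519) = +0.493864 -0.710851 = -0.216988
|D^2_{0,1}|² = |d^2_{0,1}(β)|² = (-0.216988)² = 0.047084 (the z-rotation phases have unit modulus)

P=0.0471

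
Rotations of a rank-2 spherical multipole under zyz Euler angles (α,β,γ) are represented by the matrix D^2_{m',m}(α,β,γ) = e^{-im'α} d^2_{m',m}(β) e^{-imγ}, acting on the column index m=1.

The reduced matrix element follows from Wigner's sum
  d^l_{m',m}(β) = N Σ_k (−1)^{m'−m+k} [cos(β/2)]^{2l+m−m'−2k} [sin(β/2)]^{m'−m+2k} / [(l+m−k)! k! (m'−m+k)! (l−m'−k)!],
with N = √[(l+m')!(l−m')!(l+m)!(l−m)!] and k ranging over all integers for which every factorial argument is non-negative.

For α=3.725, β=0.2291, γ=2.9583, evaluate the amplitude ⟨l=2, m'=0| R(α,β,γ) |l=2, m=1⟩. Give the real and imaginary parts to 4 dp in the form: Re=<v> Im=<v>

Re=-0.2663 Im=-0.0494

First d^2_{0,1}(β=0.2291), then the phase factors e^{-i(0)α} and e^{-i(1)γ}:
With c≡cos(β/2)=0.993446 and s≡sin(β/2)=0.114300, N=[2·2·6·1]^{1/2}=4.898979
Admissible k: 1..2 (factorial args all ≥0)
  k=1: (−1)^0·4.8990/(2)·0.9934^3·0.1143^1 = +0.274507
  k=2: (−1)^1·4.8990/(2)·0.9934^1·0.1143^3 = -0.003634
d^2_{0,1}(0.2291) = +0.274507 -0.003634 = +0.270873
Phases: e^{-i·(0)·3.725}=+1.000000+0.000000i, e^{-i·(1)·2.9583}=-0.983249-0.182268i ⇒ D=-0.266336-0.049372i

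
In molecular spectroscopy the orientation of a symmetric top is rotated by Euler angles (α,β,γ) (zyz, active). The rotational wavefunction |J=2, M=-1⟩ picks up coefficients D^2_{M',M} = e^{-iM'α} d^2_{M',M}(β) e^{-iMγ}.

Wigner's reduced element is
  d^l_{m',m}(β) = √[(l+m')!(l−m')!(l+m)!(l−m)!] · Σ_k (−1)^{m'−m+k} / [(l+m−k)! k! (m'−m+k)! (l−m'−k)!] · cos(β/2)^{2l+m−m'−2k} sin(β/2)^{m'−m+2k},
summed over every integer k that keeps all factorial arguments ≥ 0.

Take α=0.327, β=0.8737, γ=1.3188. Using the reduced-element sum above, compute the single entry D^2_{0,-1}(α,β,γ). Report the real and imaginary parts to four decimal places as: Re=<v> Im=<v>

Re=-0.1503 Im=-0.5838

First d^2_{0,-1}(β=0.8737), then the phase factors e^{-i(0)α} and e^{-i(-1)γ}:
c=cos(0.8737/2)=0.906089, s=sin(0.8737/2)=0.423087; N=√[2·2·1·6]=4.898979
The bounds max(0,m−m')=0 and min(l+m,l−m')=1 give 2 terms
  k=0: (−1)^1·4.8990/(2)·0.9061^3·0.4231^1 = -0.770936
  k=1: (−1)^2·4.8990/(2)·0.9061^1·0.4231^3 = +0.168088
d^2_{0,-1}(0.8737) = -0.770936 +0.168088 = -0.602848
Attach z-rotation phases: D = e^{-i(0)(0.327)}·(-0.602848)·e^{-i(-1)(1.3188)} = -0.150313-0.583808i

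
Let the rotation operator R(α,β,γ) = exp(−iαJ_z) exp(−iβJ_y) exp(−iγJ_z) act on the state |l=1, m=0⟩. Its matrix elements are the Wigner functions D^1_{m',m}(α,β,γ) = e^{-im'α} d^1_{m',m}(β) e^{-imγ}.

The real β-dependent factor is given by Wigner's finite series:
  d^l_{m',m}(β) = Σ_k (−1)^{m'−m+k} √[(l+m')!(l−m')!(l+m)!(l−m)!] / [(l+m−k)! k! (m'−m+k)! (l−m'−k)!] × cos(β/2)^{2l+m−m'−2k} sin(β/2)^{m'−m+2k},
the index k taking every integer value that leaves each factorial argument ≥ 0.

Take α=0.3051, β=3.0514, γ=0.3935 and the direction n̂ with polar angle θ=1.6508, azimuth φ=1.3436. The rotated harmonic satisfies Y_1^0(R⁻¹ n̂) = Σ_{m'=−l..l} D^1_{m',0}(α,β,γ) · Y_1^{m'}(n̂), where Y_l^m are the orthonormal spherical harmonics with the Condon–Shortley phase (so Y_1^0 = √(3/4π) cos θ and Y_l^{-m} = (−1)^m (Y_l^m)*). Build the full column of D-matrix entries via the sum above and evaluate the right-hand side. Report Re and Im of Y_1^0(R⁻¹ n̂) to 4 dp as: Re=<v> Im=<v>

Re=0.0612 Im=0.0000

Need the full column D^1_{m',0} for m'=−1..1 at α=0.3051, β=3.0514, γ=0.3935.
cos(β/2)=0.045081, sin(β/2)=0.998983
d^1_{-1,0}: single k=1 term ⇒ +0.063689;  D = +0.060748+0.019132i
d^1_{0,0}: k∈[0..1] ⇒ +0.002032 -0.997968 = -0.995935;  D = -0.995935+0.000000i
d^1_{1,0}: single k=0 term ⇒ -0.063689;  D = -0.060748+0.019132i
Y_1^{m'}(θ=1.6508,φ=1.3436) and Σ D·Y over m':
  (+0.0607+0.0191i)·(+0.0776-0.3355i)  (-0.9959+0.0000i)·(-0.0390+0.0000i)  (-0.0607+0.0191i)·(-0.0776-0.3355i)
Y_1^0(R⁻¹ n̂) = +0.061153+0.000000i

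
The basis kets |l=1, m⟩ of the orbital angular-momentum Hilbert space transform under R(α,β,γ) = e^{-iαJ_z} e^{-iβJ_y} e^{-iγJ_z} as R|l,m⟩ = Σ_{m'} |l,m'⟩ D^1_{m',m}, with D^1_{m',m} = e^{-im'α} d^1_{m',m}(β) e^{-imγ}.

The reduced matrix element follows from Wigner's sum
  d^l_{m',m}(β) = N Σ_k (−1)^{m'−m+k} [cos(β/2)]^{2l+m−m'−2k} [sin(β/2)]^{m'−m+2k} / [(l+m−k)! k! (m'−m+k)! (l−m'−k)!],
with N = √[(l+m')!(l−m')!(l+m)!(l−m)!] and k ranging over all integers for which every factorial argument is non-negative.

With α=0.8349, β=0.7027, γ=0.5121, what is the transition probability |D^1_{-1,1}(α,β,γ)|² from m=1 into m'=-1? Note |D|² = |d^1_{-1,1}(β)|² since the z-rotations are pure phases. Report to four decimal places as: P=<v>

P=0.0140

First d^1_{-1,1}(β=0.7027), then the phase factors e^{-i(-1)α} and e^{-i(1)γ}:
Half-angle: c=0.938909, s=0.344166. N=√(1·2·2·1)=2.000000
k∈{2} keeps every argument non-negative
  k=2: (−1)^0·2.0000/(2)·0.9389^0·0.3442^2 = +0.118450
d^1_{-1,1}(0.7027) = +0.118450
|D^1_{-1,1}|² = |d^1_{-1,1}(β)|² = (+0.118450)² = 0.014030 (the z-rotation phases have unit modulus)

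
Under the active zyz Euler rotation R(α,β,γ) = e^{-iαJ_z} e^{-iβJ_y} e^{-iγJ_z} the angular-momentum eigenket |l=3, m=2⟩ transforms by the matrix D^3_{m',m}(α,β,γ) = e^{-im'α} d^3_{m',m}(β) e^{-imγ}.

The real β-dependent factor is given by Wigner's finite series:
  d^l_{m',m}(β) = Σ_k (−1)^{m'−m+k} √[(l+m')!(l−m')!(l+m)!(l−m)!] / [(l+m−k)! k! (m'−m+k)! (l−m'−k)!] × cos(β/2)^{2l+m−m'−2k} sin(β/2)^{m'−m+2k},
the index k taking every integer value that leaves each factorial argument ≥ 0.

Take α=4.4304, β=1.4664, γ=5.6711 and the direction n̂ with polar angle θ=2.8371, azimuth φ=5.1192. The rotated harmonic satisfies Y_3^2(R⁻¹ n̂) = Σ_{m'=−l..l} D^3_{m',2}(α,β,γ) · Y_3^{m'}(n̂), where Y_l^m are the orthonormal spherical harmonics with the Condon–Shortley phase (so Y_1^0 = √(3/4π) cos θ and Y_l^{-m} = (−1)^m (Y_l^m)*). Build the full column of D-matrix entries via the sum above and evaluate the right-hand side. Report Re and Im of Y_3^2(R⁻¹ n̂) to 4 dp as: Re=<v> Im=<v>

Re=-0.0053 Im=0.1313

Need the full column D^3_{m',2} for m'=−3..3 at α=4.4304, β=1.4664, γ=5.6711.
cos(β/2)=0.743037, sin(β/2)=0.669251
d^3_{-3,2}: single k=5 term ⇒ +0.244360;  D = -0.090230+0.227091i
d^3_{-2,2}: k∈[4..5] ⇒ +0.553791 -0.089853 = +0.463938;  D = -0.366453-0.284519i
d^3_{-1,2}: k∈[3..4] ⇒ +0.777727 -0.315467 = +0.462260;  D = +0.373895-0.271820i
d^3_{0,2}: k∈[2..3] ⇒ +0.747789 -0.606648 = +0.141142;  D = +0.047949+0.132747i
d^3_{1,2}: k∈[1..2] ⇒ +0.479336 -0.777727 = -0.298391;  D = +0.297768-0.019274i
d^3_{2,2}: k∈[0..1] ⇒ +0.168291 -0.682635 = -0.514344;  D = -0.110916+0.502242i
d^3_{3,2}: single k=0 term ⇒ -0.371292;  D = -0.325957-0.177792i
Y_3^{m'}(θ=2.8371,φ=5.1192) and Σ D·Y over m':
  (-0.0902+0.2271i)·(-0.0106-0.0039i)  (-0.3665-0.2845i)·(+0.0602-0.0637i)  (+0.3739-0.2718i)·(+0.1361+0.3159i)  (+0.0479+0.1327i)·(-0.5520+0.0000i)  (+0.2978-0.0193i)·(-0.1361+0.3159i)  (-0.1109+0.5022i)·(+0.0602+0.0637i)  (-0.3260-0.1778i)·(+0.0106-0.0039i)
Y_3^2(R⁻¹ n̂) = -0.005281+0.131265i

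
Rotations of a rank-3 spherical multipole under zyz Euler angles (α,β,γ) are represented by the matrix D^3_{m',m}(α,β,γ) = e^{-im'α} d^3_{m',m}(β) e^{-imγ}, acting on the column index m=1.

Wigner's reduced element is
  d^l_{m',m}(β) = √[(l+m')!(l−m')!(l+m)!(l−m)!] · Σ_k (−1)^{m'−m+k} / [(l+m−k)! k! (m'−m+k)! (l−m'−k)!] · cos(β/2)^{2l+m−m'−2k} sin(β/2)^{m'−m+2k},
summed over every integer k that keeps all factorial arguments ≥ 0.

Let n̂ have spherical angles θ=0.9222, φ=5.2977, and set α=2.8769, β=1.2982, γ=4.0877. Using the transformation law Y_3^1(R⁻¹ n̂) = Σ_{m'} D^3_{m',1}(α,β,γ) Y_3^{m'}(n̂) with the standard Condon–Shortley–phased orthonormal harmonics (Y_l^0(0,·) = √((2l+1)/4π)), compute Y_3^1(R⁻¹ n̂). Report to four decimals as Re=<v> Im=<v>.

Re=0.0004 Im=-0.0421

Need the full column D^3_{m',1} for m'=−3..3 at α=2.8769, β=1.2982, γ=4.0877.
cos(β/2)=0.796628, sin(β/2)=0.604470
d^3_{-3,1}: single k=4 term ⇒ +0.328137;  D = -0.055317-0.323441i
d^3_{-2,1}: k∈[3..4] ⇒ +0.706188 -0.203296 = +0.502893;  D = -0.047855+0.500610i
d^3_{-1,1}: k∈[2..4] ⇒ +0.882923 -0.677797 +0.048781 = +0.253907;  D = +0.089444-0.237631i
d^3_{0,1}: k∈[1..3] ⇒ +0.671805 -1.160386 +0.222699 = -0.265881;  D = +0.155499-0.215668i
d^3_{1,1}: k∈[0..2] ⇒ +0.255584 -1.177231 +0.508347 = -0.413299;  D = -0.321002+0.260334i
d^3_{2,1}: k∈[0..1] ⇒ -0.613271 +0.706188 = +0.092917;  D = -0.084965+0.037609i
d^3_{3,1}: single k=0 term ⇒ +0.569924;  D = +0.563351-0.086312i
Y_3^{m'}(θ=0.9222,φ=5.2977) and Σ D·Y over m':
  (-0.0553-0.3234i)·(-0.2076+0.0389i)  (-0.0479+0.5006i)·(-0.1527+0.3611i)  (+0.0894-0.2376i)·(+0.1173+0.1770i)  (+0.1555-0.2157i)·(-0.2650+0.0000i)  (-0.3210+0.2603i)·(-0.1173+0.1770i)  (-0.0850+0.0376i)·(-0.1527-0.3611i)  (+0.5634-0.0863i)·(+0.2076+0.0389i)
Y_3^1(R⁻¹ n̂) = +0.000365-0.042099i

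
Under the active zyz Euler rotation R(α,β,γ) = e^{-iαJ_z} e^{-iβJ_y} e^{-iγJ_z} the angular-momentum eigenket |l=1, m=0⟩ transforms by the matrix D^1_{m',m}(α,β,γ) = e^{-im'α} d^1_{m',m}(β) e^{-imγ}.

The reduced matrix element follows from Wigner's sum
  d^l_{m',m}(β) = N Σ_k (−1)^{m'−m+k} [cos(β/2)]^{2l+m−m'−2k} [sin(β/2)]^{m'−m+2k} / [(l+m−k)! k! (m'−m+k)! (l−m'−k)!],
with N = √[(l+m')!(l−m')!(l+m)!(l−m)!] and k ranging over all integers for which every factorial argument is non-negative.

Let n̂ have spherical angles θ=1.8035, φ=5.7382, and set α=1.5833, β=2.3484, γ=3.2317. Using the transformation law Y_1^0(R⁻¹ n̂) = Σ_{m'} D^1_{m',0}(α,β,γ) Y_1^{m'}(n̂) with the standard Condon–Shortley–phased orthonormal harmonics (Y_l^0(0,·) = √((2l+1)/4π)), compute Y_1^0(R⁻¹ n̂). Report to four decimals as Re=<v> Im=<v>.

Re=-0.1002 Im=0.0000

Need the full column D^1_{m',0} for m'=−1..1 at α=1.5833, β=2.3484, γ=3.2317.
cos(β/2)=0.386281, sin(β/2)=0.922381
d^1_{-1,0}: single k=1 term ⇒ +0.503882;  D = -0.006300+0.503843i
d^1_{0,0}: k∈[0..1] ⇒ +0.149213 -0.850787 = -0.701574;  D = -0.701574+0.000000i
d^1_{1,0}: single k=0 term ⇒ -0.503882;  D = +0.006300+0.503843i
Y_1^{m'}(θ=1.8035,φ=5.7382) and Σ D·Y over m':
  (-0.0063+0.5038i)·(+0.2875+0.1743i)  (-0.7016+0.0000i)·(-0.1127+0.0000i)  (+0.0063+0.5038i)·(-0.2875+0.1743i)
Y_1^0(R⁻¹ n̂) = -0.100190+0.000000i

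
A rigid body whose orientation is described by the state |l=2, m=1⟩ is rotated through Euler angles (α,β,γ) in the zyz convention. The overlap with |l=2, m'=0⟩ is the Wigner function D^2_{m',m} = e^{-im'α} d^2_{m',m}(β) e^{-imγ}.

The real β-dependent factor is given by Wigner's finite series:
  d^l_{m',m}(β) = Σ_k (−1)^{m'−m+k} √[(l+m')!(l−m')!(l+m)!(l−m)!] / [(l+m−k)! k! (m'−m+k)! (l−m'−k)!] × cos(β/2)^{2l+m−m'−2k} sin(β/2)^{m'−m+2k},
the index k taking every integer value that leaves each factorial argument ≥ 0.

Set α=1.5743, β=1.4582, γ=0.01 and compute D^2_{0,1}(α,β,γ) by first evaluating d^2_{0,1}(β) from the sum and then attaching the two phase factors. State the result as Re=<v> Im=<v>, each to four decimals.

Re=0.1367 Im=-0.0014

Split into d^2_{0,1}(β=1.4582) × two z-phases.
c=cos(1.4582/2)=0.745774, s=sin(1.4582/2)=0.666199; N=√[2·2·6·1]=4.898979
The bounds max(0,m−m')=1 and min(l+m,l−m')=2 give 2 terms
  k=1: (−1)^0·4.8990/(2)·0.7458^3·0.6662^1 = +0.676864
  k=2: (−1)^1·4.8990/(2)·0.7458^1·0.6662^3 = -0.540125
d^2_{0,1}(1.4582) = +0.676864 -0.540125 = +0.136739
Phases: e^{-i·(0)·1.5743}=+1.000000+0.000000i, e^{-i·(1)·0.01}=+0.999950-0.010000i ⇒ D=+0.136732-0.001367i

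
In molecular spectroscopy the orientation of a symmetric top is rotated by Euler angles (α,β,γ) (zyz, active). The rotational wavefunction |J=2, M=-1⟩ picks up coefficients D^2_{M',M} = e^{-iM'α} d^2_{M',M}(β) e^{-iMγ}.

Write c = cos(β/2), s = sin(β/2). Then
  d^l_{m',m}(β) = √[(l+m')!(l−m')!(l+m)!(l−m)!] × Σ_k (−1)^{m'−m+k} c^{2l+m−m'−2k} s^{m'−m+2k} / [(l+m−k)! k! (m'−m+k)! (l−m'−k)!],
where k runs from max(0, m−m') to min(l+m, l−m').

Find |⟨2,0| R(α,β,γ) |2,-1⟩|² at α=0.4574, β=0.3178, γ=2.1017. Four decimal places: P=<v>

P=0.1322

Split into d^2_{0,-1}(β=0.3178) × two z-phases.
Half-angle: c=0.987402, s=0.158232. N=√(2·2·1·6)=4.898979
k: max(0,(-1)−(0))=0 … min(2+(-1),2−(0))=1
  k=0: (−1)^1·4.8990/(2)·0.9874^3·0.1582^1 = -0.373123
  k=1: (−1)^2·4.8990/(2)·0.9874^1·0.1582^3 = +0.009582
d^2_{0,-1}(0.3178) = -0.373123 +0.009582 = -0.363541
|D^2_{0,-1}|² = |d^2_{0,-1}(β)|² = (-0.363541)² = 0.132162 (the z-rotation phases have unit modulus)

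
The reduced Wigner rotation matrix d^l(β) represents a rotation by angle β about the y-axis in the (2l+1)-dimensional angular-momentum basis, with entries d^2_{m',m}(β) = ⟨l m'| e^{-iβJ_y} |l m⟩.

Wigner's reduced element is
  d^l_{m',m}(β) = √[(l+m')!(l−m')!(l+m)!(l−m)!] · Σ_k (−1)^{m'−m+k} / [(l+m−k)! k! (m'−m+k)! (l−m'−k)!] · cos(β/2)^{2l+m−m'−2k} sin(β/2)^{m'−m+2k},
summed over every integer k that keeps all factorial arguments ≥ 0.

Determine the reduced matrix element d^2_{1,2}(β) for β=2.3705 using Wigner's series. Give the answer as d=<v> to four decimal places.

d^2_{1,2}(β=2.3705) via Wigner's sum:
Half-angle: c=0.376065, s=0.926593. N=√(6·1·24·1)=12.000000
Admissible k: 1..1 (factorial args all ≥0)
  k=1: (−1)^0·12.0000/(6)·0.3761^3·0.9266^1 = +0.098562
d^2_{1,2}(2.3705) = +0.098562

d=0.0986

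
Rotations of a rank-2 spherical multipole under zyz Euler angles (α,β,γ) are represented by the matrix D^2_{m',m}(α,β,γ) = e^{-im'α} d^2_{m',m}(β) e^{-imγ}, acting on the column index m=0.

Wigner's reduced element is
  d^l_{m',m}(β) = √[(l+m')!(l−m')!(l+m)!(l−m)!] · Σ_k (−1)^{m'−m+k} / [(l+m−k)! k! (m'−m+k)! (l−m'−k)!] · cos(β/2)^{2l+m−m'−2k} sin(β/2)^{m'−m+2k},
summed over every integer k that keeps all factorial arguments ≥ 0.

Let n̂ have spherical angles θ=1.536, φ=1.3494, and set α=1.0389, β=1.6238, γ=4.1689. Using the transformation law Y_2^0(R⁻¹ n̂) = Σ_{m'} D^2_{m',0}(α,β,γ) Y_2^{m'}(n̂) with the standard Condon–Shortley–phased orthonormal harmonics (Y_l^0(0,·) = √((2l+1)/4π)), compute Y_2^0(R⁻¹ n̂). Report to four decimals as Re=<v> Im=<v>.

Re=0.5357 Im=0.0000

Need the full column D^2_{m',0} for m'=−2..2 at α=1.0389, β=1.6238, γ=4.1689.
cos(β/2)=0.688121, sin(β/2)=0.725596
d^2_{-2,0}: single k=2 term ⇒ +0.610654;  D = -0.296509+0.533835i
d^2_{-1,0}: k∈[1..2] ⇒ +0.579115 -0.643910 = -0.064794;  D = -0.032862-0.055843i
d^2_{0,0}: k∈[0..2] ⇒ +0.224212 -0.997193 +0.277191 = -0.495790;  D = -0.495790+0.000000i
d^2_{1,0}: k∈[0..1] ⇒ -0.579115 +0.643910 = +0.064794;  D = +0.032862-0.055843i
d^2_{2,0}: single k=0 term ⇒ +0.610654;  D = -0.296509-0.533835i
Y_2^{m'}(θ=1.536,φ=1.3494) and Σ D·Y over m':
  (-0.2965+0.5338i)·(-0.3486-0.1653i)  (-0.0329-0.0558i)·(+0.0059-0.0262i)  (-0.4958+0.0000i)·(-0.3142+0.0000i)  (+0.0329-0.0558i)·(-0.0059-0.0262i)  (-0.2965-0.5338i)·(-0.3486+0.1653i)
Y_2^0(R⁻¹ n̂) = +0.535702+0.000000i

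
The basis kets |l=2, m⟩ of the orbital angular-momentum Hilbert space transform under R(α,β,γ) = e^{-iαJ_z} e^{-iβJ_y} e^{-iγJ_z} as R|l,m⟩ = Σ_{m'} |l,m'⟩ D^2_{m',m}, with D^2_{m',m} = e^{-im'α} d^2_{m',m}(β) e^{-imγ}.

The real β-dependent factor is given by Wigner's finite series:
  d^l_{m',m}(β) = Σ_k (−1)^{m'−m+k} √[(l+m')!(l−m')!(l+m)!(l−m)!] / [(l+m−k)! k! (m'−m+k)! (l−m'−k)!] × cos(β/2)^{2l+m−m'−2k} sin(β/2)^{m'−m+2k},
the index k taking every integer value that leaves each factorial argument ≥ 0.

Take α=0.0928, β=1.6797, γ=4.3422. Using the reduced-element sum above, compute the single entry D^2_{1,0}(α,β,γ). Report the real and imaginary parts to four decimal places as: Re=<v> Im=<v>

Re=0.1318 Im=-0.0123

First d^2_{1,0}(β=1.6797), then the phase factors e^{-i(1)α} and e^{-i(0)γ}:
With c≡cos(β/2)=0.667575 and s≡sin(β/2)=0.744543, N=[6·1·2·2]^{1/2}=4.898979
Admissible k: 0..1 (factorial args all ≥0)
  k=0: (−1)^1·4.8990/(2)·0.6676^3·0.7445^1 = -0.542581
  k=1: (−1)^2·4.8990/(2)·0.6676^1·0.7445^3 = +0.674908
d^2_{1,0}(1.6797) = -0.542581 +0.674908 = +0.132327
Attach z-rotation phases: D = e^{-i(1)(0.0928)}·(+0.132327)·e^{-i(0)(4.3422)} = +0.131758-0.012262i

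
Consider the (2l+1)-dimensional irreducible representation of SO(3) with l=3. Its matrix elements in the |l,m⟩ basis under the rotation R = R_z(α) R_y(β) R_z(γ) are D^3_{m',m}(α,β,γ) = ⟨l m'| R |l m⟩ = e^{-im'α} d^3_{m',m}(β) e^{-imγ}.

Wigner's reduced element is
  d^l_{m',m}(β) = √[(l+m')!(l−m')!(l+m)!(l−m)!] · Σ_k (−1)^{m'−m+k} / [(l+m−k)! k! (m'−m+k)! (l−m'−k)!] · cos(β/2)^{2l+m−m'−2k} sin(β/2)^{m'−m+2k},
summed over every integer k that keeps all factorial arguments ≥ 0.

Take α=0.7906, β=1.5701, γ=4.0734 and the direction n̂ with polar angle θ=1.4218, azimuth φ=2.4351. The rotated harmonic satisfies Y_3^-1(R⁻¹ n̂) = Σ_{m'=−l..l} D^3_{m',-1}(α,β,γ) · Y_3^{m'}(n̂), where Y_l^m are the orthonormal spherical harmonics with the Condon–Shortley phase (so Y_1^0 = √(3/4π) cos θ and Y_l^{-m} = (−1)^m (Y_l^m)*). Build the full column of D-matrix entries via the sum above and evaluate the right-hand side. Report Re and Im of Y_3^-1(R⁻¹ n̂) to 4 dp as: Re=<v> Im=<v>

Re=0.2212 Im=-0.2226

Need the full column D^3_{m',-1} for m'=−3..3 at α=0.7906, β=1.5701, γ=4.0734.
cos(β/2)=0.707353, sin(β/2)=0.706861
d^3_{-3,-1}: single k=2 term ⇒ +0.484460;  D = +0.478115+0.078147i
d^3_{-2,-1}: k∈[1..2] ⇒ +0.395835 -0.790569 = -0.394734;  D = -0.319284+0.232104i
d^3_{-1,-1}: k∈[0..2] ⇒ +0.125261 -1.000696 +0.749477 = -0.125957;  D = -0.019023+0.124512i
d^3_{0,-1}: k∈[0..2] ⇒ -0.433616 +1.299037 -0.432410 = +0.433012;  D = -0.258241-0.347578i
d^3_{1,-1}: k∈[0..2] ⇒ +0.750522 -0.999303 +0.124739 = -0.124042;  D = +0.122808+0.017458i
d^3_{2,-1}: k∈[0..1] ⇒ -0.790569 +0.394734 = -0.395835;  D = +0.315263-0.239362i
d^3_{3,-1}: single k=0 term ⇒ +0.483786;  D = -0.063101+0.479653i
Y_3^{m'}(θ=1.4218,φ=2.4351) and Σ D·Y over m':
  (+0.4781+0.0781i)·(+0.2105-0.3443i)  (-0.3193+0.2321i)·(+0.0233+0.1465i)  (-0.0190+0.1245i)·(+0.2163+0.1846i)  (-0.2582-0.3476i)·(-0.1601+0.0000i)  (+0.1228+0.0175i)·(-0.2163+0.1846i)  (+0.3153-0.2394i)·(+0.0233-0.1465i)  (-0.0631+0.4797i)·(-0.2105-0.3443i)
Y_3^-1(R⁻¹ n̂) = +0.221217-0.222565i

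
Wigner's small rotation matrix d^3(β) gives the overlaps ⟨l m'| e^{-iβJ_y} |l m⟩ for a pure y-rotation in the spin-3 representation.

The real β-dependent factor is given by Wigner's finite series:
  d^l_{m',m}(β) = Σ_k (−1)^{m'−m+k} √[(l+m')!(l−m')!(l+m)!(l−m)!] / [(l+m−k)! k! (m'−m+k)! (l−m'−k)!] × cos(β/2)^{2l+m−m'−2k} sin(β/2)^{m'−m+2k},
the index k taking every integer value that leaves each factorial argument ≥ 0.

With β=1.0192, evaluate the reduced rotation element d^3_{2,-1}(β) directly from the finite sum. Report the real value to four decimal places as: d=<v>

d^3_{2,-1}(β=1.0192) via Wigner's sum:
c=cos(1.0192/2)=0.872940, s=sin(1.0192/2)=0.487828; N=√[120·1·2·24]=75.894664
k: max(0,(-1)−(2))=0 … min(3+(-1),3−(2))=1
  k=0: (−1)^3·75.8947/(12)·0.8729^3·0.4878^3 = -0.488408
  k=1: (−1)^4·75.8947/(24)·0.8729^1·0.4878^5 = +0.076264
d^3_{2,-1}(1.0192) = -0.488408 +0.076264 = -0.412145

d=-0.4121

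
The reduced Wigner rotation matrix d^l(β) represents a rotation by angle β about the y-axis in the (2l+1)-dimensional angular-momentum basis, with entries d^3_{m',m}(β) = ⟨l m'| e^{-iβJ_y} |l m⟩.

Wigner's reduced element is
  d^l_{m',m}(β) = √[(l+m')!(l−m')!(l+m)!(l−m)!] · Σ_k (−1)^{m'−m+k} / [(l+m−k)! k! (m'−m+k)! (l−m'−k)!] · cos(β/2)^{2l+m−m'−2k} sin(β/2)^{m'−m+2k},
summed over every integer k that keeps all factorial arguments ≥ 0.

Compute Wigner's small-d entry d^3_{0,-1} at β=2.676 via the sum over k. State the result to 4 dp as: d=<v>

d^3_{0,-1}(β=2.676) via Wigner's sum:
c=cos(2.676/2)=0.230699, s=sin(2.676/2)=0.973025; N=√[6·6·2·24]=41.569219
The bounds max(0,m−m')=0 and min(l+m,l−m')=2 give 3 terms
  k=0: (−1)^1·41.5692/(12)·0.2307^5·0.9730^1 = -0.002203
  k=1: (−1)^2·41.5692/(4)·0.2307^3·0.9730^3 = +0.117550
  k=2: (−1)^3·41.5692/(12)·0.2307^1·0.9730^5 = -0.697039
d^3_{0,-1}(2.676) = -0.002203 +0.117550 -0.697039 = -0.581692

d=-0.5817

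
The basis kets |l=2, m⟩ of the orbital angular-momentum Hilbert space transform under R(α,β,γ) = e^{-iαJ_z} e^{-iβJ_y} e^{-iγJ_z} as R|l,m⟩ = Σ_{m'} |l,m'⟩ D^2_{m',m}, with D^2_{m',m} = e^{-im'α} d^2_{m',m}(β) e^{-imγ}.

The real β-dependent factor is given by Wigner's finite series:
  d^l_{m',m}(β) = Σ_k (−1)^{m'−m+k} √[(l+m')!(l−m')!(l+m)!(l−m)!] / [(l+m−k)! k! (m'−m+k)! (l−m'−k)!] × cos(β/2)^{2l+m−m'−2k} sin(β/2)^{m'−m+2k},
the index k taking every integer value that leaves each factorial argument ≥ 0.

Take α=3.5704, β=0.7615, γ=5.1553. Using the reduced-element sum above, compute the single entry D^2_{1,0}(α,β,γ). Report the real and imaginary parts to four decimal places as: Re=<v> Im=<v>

Split into d^2_{1,0}(β=0.7615) × two z-phases.
c=cos(0.7615/2)=0.928386, s=sin(0.7615/2)=0.371617; N=√[6·1·2·2]=4.898979
k∈{0,1} keeps every argument non-negative
  k=0: (−1)^1·4.8990/(2)·0.9284^3·0.3716^1 = -0.728378
  k=1: (−1)^2·4.8990/(2)·0.9284^1·0.3716^3 = +0.116705
d^2_{1,0}(0.7615) = -0.728378 +0.116705 = -0.611673
Phases: e^{-i·(1)·3.5704}=-0.909462+0.415786i, e^{-i·(0)·5.1553}=+1.000000+0.000000i ⇒ D=+0.556294-0.254325i

Re=0.5563 Im=-0.2543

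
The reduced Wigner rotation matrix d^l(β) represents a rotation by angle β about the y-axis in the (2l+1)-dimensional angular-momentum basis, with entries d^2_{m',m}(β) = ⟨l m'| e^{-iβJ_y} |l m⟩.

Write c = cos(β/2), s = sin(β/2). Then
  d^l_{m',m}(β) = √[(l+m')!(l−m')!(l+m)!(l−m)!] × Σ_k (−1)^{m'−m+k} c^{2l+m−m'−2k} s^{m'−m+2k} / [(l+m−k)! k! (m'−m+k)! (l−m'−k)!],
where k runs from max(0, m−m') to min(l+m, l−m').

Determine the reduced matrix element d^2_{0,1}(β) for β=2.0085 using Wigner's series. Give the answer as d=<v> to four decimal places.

d=-0.4702

d^2_{0,1}(β=2.0085) via Wigner's sum:
Half-angle: c=0.536721, s=0.843760. N=√(2·2·6·1)=4.898979
k∈{1,2} keeps every argument non-negative
  k=1: (−1)^0·4.8990/(2)·0.5367^3·0.8438^1 = +0.319551
  k=2: (−1)^1·4.8990/(2)·0.5367^1·0.8438^3 = -0.789734
d^2_{0,1}(2.0085) = +0.319551 -0.789734 = -0.470182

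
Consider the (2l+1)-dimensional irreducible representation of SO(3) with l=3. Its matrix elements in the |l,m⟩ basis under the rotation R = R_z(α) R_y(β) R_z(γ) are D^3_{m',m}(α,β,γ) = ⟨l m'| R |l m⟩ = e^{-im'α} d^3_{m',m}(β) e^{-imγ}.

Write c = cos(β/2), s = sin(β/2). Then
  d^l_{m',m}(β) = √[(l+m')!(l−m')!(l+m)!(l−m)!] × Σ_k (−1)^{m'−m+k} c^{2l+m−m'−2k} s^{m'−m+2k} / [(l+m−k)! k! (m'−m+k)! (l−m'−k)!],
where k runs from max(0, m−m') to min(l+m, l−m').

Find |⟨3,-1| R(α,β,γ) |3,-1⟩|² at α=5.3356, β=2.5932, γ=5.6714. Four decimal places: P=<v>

D^3_{-1,-1}(5.3356,2.5932,5.6714) = e^{-i·-1·5.3356}·d^3_{-1,-1}(2.5932)·e^{-i·-1·5.6714}. Compute d first:
c=cos(2.5932/2)=0.270773, s=sin(2.5932/2)=0.962643; N=√[2·24·2·24]=48.000000
k∈{0,1,2} keeps every argument non-negative
  k=0: (−1)^0·48.0000/(48)·0.2708^6·0.9626^0 = +0.000394
  k=1: (−1)^1·48.0000/(6)·0.2708^4·0.9626^2 = -0.039851
  k=2: (−1)^2·48.0000/(8)·0.2708^2·0.9626^4 = +0.377767
d^3_{-1,-1}(2.5932) = +0.000394 -0.039851 +0.377767 = +0.338310
|D^3_{-1,-1}|² = |d^3_{-1,-1}(β)|² = (+0.338310)² = 0.114454 (the z-rotation phases have unit modulus)

P=0.1145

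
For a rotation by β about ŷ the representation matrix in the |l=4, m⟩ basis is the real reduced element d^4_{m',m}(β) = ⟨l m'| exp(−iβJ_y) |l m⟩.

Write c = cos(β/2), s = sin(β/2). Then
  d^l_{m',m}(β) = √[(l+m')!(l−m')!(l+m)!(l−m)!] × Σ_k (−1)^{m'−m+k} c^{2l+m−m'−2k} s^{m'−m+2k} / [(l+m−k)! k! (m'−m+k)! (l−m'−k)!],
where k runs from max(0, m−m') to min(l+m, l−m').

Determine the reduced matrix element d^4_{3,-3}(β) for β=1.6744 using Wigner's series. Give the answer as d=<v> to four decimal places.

d^4_{3,-3}(β=1.6744) via Wigner's sum:
Half-angle: c=0.669545, s=0.742771. N=√(5040·1·1·5040)=5040.000000
k∈{0,1} keeps every argument non-negative
  k=0: (−1)^6·5040.0000/(720)·0.6695^2·0.7428^6 = +0.526973
  k=1: (−1)^7·5040.0000/(5040)·0.6695^0·0.7428^8 = -0.092649
d^4_{3,-3}(1.6744) = +0.526973 -0.092649 = +0.434324

d=0.4343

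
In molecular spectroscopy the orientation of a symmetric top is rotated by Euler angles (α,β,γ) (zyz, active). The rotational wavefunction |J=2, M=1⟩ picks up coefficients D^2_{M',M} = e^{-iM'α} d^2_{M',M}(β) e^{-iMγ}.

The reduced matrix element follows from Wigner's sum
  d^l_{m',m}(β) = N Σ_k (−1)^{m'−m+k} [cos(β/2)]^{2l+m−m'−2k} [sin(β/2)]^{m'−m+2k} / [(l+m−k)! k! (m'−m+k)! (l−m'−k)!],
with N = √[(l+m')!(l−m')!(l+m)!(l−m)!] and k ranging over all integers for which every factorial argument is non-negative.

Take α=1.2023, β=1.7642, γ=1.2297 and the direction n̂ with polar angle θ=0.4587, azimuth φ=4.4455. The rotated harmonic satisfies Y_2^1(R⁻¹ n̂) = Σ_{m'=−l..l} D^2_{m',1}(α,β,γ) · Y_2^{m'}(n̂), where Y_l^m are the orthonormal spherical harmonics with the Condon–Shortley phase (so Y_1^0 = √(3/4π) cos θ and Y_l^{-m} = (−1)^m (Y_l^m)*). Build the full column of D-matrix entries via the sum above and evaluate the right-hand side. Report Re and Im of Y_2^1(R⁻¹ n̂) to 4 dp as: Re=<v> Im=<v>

Re=-0.1440 Im=0.3430

Need the full column D^2_{m',1} for m'=−2..2 at α=1.2023, β=1.7642, γ=1.2297.
cos(β/2)=0.635531, sin(β/2)=0.772075
d^2_{-2,1}: single k=3 term ⇒ +0.584986;  D = +0.225591+0.539738i
d^2_{-1,1}: k∈[2..3] ⇒ +0.722294 -0.355335 = +0.366959;  D = +0.366821-0.010053i
d^2_{0,1}: k∈[1..2] ⇒ +0.485451 -0.716459 = -0.231007;  D = -0.077277+0.217699i
d^2_{1,1}: k∈[0..1] ⇒ +0.163135 -0.722294 = -0.559159;  D = +0.424193+0.364306i
d^2_{2,1}: single k=0 term ⇒ -0.396369;  D = +0.349223-0.187488i
Y_2^{m'}(θ=0.4587,φ=4.4455) and Σ D·Y over m':
  (+0.2256+0.5397i)·(-0.0652-0.0385i)  (+0.3668-0.0101i)·(-0.0809+0.2959i)  (-0.0773+0.2177i)·(+0.4453+0.0000i)  (+0.4242+0.3643i)·(+0.0809+0.2959i)  (+0.3492-0.1875i)·(-0.0652+0.0385i)
Y_2^1(R⁻¹ n̂) = -0.144030+0.343040i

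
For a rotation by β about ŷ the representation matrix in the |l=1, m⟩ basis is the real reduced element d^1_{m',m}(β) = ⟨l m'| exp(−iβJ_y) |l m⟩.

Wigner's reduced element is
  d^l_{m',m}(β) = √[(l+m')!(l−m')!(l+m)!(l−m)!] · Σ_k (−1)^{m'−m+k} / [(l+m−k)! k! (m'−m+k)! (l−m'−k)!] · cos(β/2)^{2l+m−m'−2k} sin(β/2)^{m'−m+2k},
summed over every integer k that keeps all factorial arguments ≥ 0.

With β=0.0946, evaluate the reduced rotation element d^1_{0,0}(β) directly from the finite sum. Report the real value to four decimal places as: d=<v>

d^1_{0,0}(β=0.0946) via Wigner's sum:
c=cos(0.0946/2)=0.998882, s=sin(0.0946/2)=0.047282; N=√[1·1·1·1]=1.000000
Admissible k: 0..1 (factorial args all ≥0)
  k=0: (−1)^0·1.0000/(1)·0.9989^2·0.0473^0 = +0.997764
  k=1: (−1)^1·1.0000/(1)·0.9989^0·0.0473^2 = -0.002236
d^1_{0,0}(0.0946) = +0.997764 -0.002236 = +0.995529

d=0.9955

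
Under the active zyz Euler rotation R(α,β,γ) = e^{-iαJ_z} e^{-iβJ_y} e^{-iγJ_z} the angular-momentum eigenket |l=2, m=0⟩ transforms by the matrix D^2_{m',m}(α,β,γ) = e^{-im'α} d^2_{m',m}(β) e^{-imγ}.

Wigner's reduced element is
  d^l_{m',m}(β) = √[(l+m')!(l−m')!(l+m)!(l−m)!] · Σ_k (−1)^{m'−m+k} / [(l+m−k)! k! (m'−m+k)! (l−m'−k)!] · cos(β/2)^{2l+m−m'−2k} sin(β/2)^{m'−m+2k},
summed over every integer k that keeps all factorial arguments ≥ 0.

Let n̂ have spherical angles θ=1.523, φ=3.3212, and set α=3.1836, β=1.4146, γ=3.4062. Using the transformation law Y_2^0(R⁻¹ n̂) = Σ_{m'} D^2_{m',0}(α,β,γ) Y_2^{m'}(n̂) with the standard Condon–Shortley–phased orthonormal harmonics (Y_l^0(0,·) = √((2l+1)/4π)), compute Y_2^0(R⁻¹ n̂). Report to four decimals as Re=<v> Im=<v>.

Re=0.6022 Im=0.0000

Need the full column D^2_{m',0} for m'=−2..2 at α=3.1836, β=1.4146, γ=3.4062.
cos(β/2)=0.760119, sin(β/2)=0.649784
d^2_{-2,0}: single k=2 term ⇒ +0.597553;  D = +0.595446+0.050144i
d^2_{-1,0}: k∈[1..2] ⇒ +0.699020 -0.510815 = +0.188204;  D = -0.188038-0.007904i
d^2_{0,0}: k∈[0..2] ⇒ +0.333831 -0.975800 +0.178269 = -0.463701;  D = -0.463701+0.000000i
d^2_{1,0}: k∈[0..1] ⇒ -0.699020 +0.510815 = -0.188204;  D = +0.188038-0.007904i
d^2_{2,0}: single k=0 term ⇒ +0.597553;  D = +0.595446-0.050144i
Y_2^{m'}(θ=1.523,φ=3.3212) and Σ D·Y over m':
  (+0.5954+0.0501i)·(+0.3608-0.1355i)  (-0.1880-0.0079i)·(-0.0363+0.0066i)  (-0.4637+0.0000i)·(-0.3132+0.0000i)  (+0.1880-0.0079i)·(+0.0363+0.0066i)  (+0.5954-0.0501i)·(+0.3608+0.1355i)
Y_2^0(R⁻¹ n̂) = +0.602246+0.000000i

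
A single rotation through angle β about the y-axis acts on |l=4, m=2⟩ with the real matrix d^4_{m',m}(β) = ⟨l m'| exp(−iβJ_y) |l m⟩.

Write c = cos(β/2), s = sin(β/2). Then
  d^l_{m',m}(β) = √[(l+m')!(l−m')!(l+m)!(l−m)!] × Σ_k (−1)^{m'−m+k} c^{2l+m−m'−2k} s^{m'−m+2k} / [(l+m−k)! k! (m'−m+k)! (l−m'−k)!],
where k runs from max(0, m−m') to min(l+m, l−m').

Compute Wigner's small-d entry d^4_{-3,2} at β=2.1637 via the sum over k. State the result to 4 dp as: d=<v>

d=-0.1108

d^4_{-3,2}(β=2.1637) via Wigner's sum:
c=cos(2.1637/2)=0.469696, s=sin(2.1637/2)=0.882828; N=√[1·5040·720·2]=2693.993318
k: max(0,(2)−(-3))=5 … min(4+(2),4−(-3))=6
  k=5: (−1)^0·2693.9933/(240)·0.4697^3·0.8828^5 = +0.623759
  k=6: (−1)^1·2693.9933/(720)·0.4697^1·0.8828^7 = -0.734538
d^4_{-3,2}(2.1637) = +0.623759 -0.734538 = -0.110779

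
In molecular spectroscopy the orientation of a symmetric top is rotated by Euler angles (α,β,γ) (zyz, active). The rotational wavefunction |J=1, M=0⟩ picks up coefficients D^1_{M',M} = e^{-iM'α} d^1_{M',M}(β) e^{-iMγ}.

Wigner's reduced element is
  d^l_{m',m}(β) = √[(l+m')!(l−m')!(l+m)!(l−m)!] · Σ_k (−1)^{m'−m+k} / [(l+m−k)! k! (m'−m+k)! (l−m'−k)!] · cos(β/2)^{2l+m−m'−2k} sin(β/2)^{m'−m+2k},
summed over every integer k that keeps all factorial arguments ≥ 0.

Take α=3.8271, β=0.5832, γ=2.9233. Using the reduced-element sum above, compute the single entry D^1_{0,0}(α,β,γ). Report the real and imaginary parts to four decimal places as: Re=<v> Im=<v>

First d^1_{0,0}(β=0.5832), then the phase factors e^{-i(0)α} and e^{-i(0)γ}:
Half-angle: c=0.957785, s=0.287485. N=√(1·1·1·1)=1.000000
The bounds max(0,m−m')=0 and min(l+m,l−m')=1 give 2 terms
  k=0: (−1)^0·1.0000/(1)·0.9578^2·0.2875^0 = +0.917352
  k=1: (−1)^1·1.0000/(1)·0.9578^0·0.2875^2 = -0.082648
d^1_{0,0}(0.5832) = +0.917352 -0.082648 = +0.834705
Attach z-rotation phases: D = e^{-i(0)(3.8271)}·(+0.834705)·e^{-i(0)(2.9233)} = +0.834705+0.000000i

Re=0.8347 Im=0.0000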